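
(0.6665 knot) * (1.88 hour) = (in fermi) 2.321e+18. Check: 1 knot = 0.51444444 m/s, so 0.6665 knot = 0.6665 * 0.51444444 = 0.34287722 m/s. 1 hour = 3600 s, so 1.88 hour = 1.88 * 3600 = 6768 s. Combine: 0.34287722 m/s * 6768 s = 2320.593 m. 1 fermi = 1e-15 m, so 2320.593 m = 2320.593 / 1e-15 = 2.320593e+18 fermi ≈ 2.321e+18 fermi (4 s.f.).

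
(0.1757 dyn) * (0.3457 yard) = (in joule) 5.554e-07. Check: 1 dyn = 1e-05 N, so 0.1757 dyn = 0.1757 * 1e-05 = 1.757e-06 N. 1 yard = 0.9144 m, so 0.3457 yard = 0.3457 * 0.9144 = 0.31610808 m. Combine: 1.757e-06 N * 0.31610808 m = 5.554019e-07 J. 5.554019e-07 J = 5.554019e-07 joule ≈ 5.554e-07 joule (4 s.f.).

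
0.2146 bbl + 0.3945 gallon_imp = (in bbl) 1 bbl = 0.15898729 m^3, so 0.2146 bbl = 0.2146 * 0.15898729 = 0.034118673 m^3. 1 gallon_imp = 0.00454609 m^3, so 0.3945 gallon_imp = 0.3945 * 0.00454609 = 0.0017934325 m^3. Sum: 0.034118673 + 0.0017934325 = 0.035912106 m^3. 1 bbl = 0.15898729 m^3, so 0.035912106 m^3 = 0.035912106 / 0.15898729 = 0.22588035 bbl ≈ 0.2259 bbl (4 s.f.). Final answer: 0.2259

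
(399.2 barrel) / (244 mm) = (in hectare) 1 barrel = 0.15898729 m^3, so 399.2 barrel = 399.2 * 0.15898729 = 63.467728 m^3. 1 mm = 0.001 m, so 244 mm = 244 * 0.001 = 0.244 m. Combine: 63.467728 m^3 / 0.244 m = 260.11364 m^2. 1 hectare = 10000 m^2, so 260.11364 m^2 = 260.11364 / 10000 = 0.026011364 hectare ≈ 0.02601 hectare (4 s.f.). Final answer: 0.02601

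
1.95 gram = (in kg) 1 gram = 0.001 kg, so 1.95 gram = 1.95 * 0.001 = 0.00195 kg. Result: 0.00195 kg. Final answer: 0.00195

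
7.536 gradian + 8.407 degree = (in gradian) 16.88. Check: 1 gradian = 0.015707963 rad, so 7.536 gradian = 7.536 * 0.015707963 = 0.11837521 rad. 1 degree = 0.017453293 rad, so 8.407 degree = 8.407 * 0.017453293 = 0.14672983 rad. Sum: 0.11837521 + 0.14672983 = 0.26510504 rad. 1 gradian = 0.015707963 rad, so 0.26510504 rad = 0.26510504 / 0.015707963 = 16.877111 gradian ≈ 16.88 gradian (4 s.f.).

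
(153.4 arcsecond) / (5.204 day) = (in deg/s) 1 arcsecond = 4.8481368e-06 rad, so 153.4 arcsecond = 153.4 * 4.8481368e-06 = 0.00074370419 rad. 1 day = 86400 s, so 5.204 day = 5.204 * 86400 = 449625.6 s. Combine: 0.00074370419 rad / 449625.6 s = 1.6540521e-09 rad/s. 1 deg/s = 0.017453293 rad/s, so 1.6540521e-09 rad/s = 1.6540521e-09 / 0.017453293 = 9.4770207e-08 deg/s ≈ 9.477e-08 deg/s (4 s.f.). Final answer: 9.477e-08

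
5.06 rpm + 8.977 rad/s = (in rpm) 1 rpm = 0.10471976 rad/s, so 5.06 rpm = 5.06 * 0.10471976 = 0.52988196 rad/s. 8.977 rad/s is already in rad/s. Sum: 0.52988196 + 8.977 = 9.506882 rad/s. 1 rpm = 0.10471976 rad/s, so 9.506882 rad/s = 9.506882 / 0.10471976 = 90.784035 rpm ≈ 90.78 rpm (4 s.f.). Final answer: 90.78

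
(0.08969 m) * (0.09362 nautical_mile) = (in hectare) 0.08969 m is already in m. 1 nautical_mile = 1852 m, so 0.09362 nautical_mile = 0.09362 * 1852 = 173.38424 m. Combine: 0.08969 m * 173.38424 m = 15.550832 m^2. 1 hectare = 10000 m^2, so 15.550832 m^2 = 15.550832 / 10000 = 0.0015550832 hectare ≈ 0.001555 hectare (4 s.f.). Final answer: 0.001555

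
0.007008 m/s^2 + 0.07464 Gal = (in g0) 0.0007907. Check: 0.007008 m/s^2 is already in m/s^2. 1 Gal = 0.01 m/s^2, so 0.07464 Gal = 0.07464 * 0.01 = 0.0007464 m/s^2. Sum: 0.007008 + 0.0007464 = 0.0077544 m/s^2. 1 g0 = 9.80665 m/s^2, so 0.0077544 m/s^2 = 0.0077544 / 9.80665 = 0.00079072874 g0 ≈ 0.0007907 g0 (4 s.f.).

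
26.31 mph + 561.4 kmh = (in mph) 1 mph = 0.44704 m/s, so 26.31 mph = 26.31 * 0.44704 = 11.761622 m/s. 1 kmh = 0.27777778 m/s, so 561.4 kmh = 561.4 * 0.27777778 = 155.94444 m/s. Sum: 11.761622 + 155.94444 = 167.70607 m/s. 1 mph = 0.44704 m/s, so 167.70607 m/s = 167.70607 / 0.44704 = 375.14779 mph ≈ 375.1 mph (4 s.f.). Final answer: 375.1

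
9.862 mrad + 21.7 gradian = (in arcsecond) 7.234e+04. Check: 1 mrad = 0.001 rad, so 9.862 mrad = 9.862 * 0.001 = 0.009862 rad. 1 gradian = 0.015707963 rad, so 21.7 gradian = 21.7 * 0.015707963 = 0.3408628 rad. Sum: 0.009862 + 0.3408628 = 0.3507248 rad. 1 arcsecond = 4.8481368e-06 rad, so 0.3507248 rad = 0.3507248 / 4.8481368e-06 = 72342.184 arcsecond ≈ 7.234e+04 arcsecond (4 s.f.).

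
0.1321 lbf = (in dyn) 5.876e+04. Check: 1 lbf = 4.4482216 N, so 0.1321 lbf = 0.1321 * 4.4482216 = 0.58761008 N. 1 dyn = 1e-05 N, so 0.58761008 N = 0.58761008 / 1e-05 = 58761.008 dyn ≈ 5.876e+04 dyn (4 s.f.).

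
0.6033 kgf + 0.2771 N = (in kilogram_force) 0.6316. Check: 1 kgf = 9.80665 N, so 0.6033 kgf = 0.6033 * 9.80665 = 5.9163519 N. 0.2771 N is already in N. Sum: 5.9163519 + 0.2771 = 6.1934519 N. 1 kilogram_force = 9.80665 N, so 6.1934519 N = 6.1934519 / 9.80665 = 0.63155634 kilogram_force ≈ 0.6316 kilogram_force (4 s.f.).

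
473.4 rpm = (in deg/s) 1 rpm = 0.10471976 rad/s, so 473.4 rpm = 473.4 * 0.10471976 = 49.574332 rad/s. 1 deg/s = 0.017453293 rad/s, so 49.574332 rad/s = 49.574332 / 0.017453293 = 2840.4 deg/s ≈ 2840 deg/s (4 s.f.). Final answer: 2840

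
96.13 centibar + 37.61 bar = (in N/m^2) 1 centibar = 1000 Pa, so 96.13 centibar = 96.13 * 1000 = 96130 Pa. 1 bar = 100000 Pa, so 37.61 bar = 37.61 * 100000 = 3761000 Pa. Sum: 96130 + 3761000 = 3857130 Pa. 3857130 Pa = 3857130 N/m^2 ≈ 3.857e+06 N/m^2 (4 s.f.). Final answer: 3.857e+06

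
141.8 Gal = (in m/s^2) 1.418. Check: 1 Gal = 0.01 m/s^2, so 141.8 Gal = 141.8 * 0.01 = 1.418 m/s^2. Result: 1.418 m/s^2.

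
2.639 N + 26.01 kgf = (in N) 257.7. Check: 2.639 N is already in N. 1 kgf = 9.80665 N, so 26.01 kgf = 26.01 * 9.80665 = 255.07097 N. Sum: 2.639 + 255.07097 = 257.70997 N. Result: 257.70997 N ≈ 257.7 N (4 s.f.).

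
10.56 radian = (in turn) 10.56 radian = 10.56 rad. 1 turn = 6.2831853 rad, so 10.56 rad = 10.56 / 6.2831853 = 1.6806762 turn ≈ 1.681 turn (4 s.f.). Final answer: 1.681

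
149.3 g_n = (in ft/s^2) 1 g_n = 9.80665 m/s^2, so 149.3 g_n = 149.3 * 9.80665 = 1464.1328 m/s^2. 1 ft/s^2 = 0.3048 m/s^2, so 1464.1328 m/s^2 = 1464.1328 / 0.3048 = 4803.5854 ft/s^2 ≈ 4804 ft/s^2 (4 s.f.). Final answer: 4804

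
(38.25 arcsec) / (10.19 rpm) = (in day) 2.011e-09. Check: 1 arcsec = 4.8481368e-06 rad, so 38.25 arcsec = 38.25 * 4.8481368e-06 = 0.00018544123 rad. 1 rpm = 0.10471976 rad/s, so 10.19 rpm = 10.19 * 0.10471976 = 1.0670943 rad/s. Combine: 0.00018544123 rad / 1.0670943 rad/s = 0.00017378149 s. 1 day = 86400 s, so 0.00017378149 s = 0.00017378149 / 86400 = 2.0113598e-09 day ≈ 2.011e-09 day (4 s.f.).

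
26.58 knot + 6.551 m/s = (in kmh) 72.81. Check: 1 knot = 0.51444444 m/s, so 26.58 knot = 26.58 * 0.51444444 = 13.673933 m/s. 6.551 m/s is already in m/s. Sum: 13.673933 + 6.551 = 20.224933 m/s. 1 kmh = 0.27777778 m/s, so 20.224933 m/s = 20.224933 / 0.27777778 = 72.80976 kmh ≈ 72.81 kmh (4 s.f.).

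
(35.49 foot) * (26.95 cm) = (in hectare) 1 foot = 0.3048 m, so 35.49 foot = 35.49 * 0.3048 = 10.817352 m. 1 cm = 0.01 m, so 26.95 cm = 26.95 * 0.01 = 0.2695 m. Combine: 10.817352 m * 0.2695 m = 2.9152764 m^2. 1 hectare = 10000 m^2, so 2.9152764 m^2 = 2.9152764 / 10000 = 0.00029152764 hectare ≈ 0.0002915 hectare (4 s.f.). Final answer: 0.0002915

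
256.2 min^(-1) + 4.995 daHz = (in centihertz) 1 min^(-1) = 0.016666667 Hz, so 256.2 min^(-1) = 256.2 * 0.016666667 = 4.27 Hz. 1 daHz = 10 Hz, so 4.995 daHz = 4.995 * 10 = 49.95 Hz. Sum: 4.27 + 49.95 = 54.22 Hz. 1 centihertz = 0.01 Hz, so 54.22 Hz = 54.22 / 0.01 = 5422 centihertz. Final answer: 5422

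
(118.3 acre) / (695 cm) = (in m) 1 acre = 4046.8564 m^2, so 118.3 acre = 118.3 * 4046.8564 = 478743.11 m^2. 1 cm = 0.01 m, so 695 cm = 695 * 0.01 = 6.95 m. Combine: 478743.11 m^2 / 6.95 m = 68883.901 m. Result: 68883.901 m ≈ 6.888e+04 m (4 s.f.). Final answer: 6.888e+04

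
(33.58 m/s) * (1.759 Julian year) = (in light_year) 33.58 m/s is already in m/s. 1 Julian year = 31557600 s, so 1.759 Julian year = 1.759 * 31557600 = 55509818 s. Combine: 33.58 m/s * 55509818 s = 1.8640197e+09 m. 1 light_year = 9.4607305e+15 m, so 1.8640197e+09 m = 1.8640197e+09 / 9.4607305e+15 = 1.9702704e-07 light_year ≈ 1.97e-07 light_year (4 s.f.). Final answer: 1.97e-07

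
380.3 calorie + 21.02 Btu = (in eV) 1 calorie = 4.184 J, so 380.3 calorie = 380.3 * 4.184 = 1591.1752 J. 1 Btu = 1055.0559 J, so 21.02 Btu = 21.02 * 1055.0559 = 22177.274 J. Sum: 1591.1752 + 22177.274 = 23768.449 J. 1 eV = 1.6021766e-19 J, so 23768.449 J = 23768.449 / 1.6021766e-19 = 1.4835099e+23 eV ≈ 1.484e+23 eV (4 s.f.). Final answer: 1.484e+23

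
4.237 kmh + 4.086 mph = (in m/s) 3.004. Check: 1 kmh = 0.27777778 m/s, so 4.237 kmh = 4.237 * 0.27777778 = 1.1769444 m/s. 1 mph = 0.44704 m/s, so 4.086 mph = 4.086 * 0.44704 = 1.8266054 m/s. Sum: 1.1769444 + 1.8266054 = 3.0035499 m/s. Result: 3.0035499 m/s ≈ 3.004 m/s (4 s.f.).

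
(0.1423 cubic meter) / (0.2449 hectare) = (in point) 0.1423 cubic meter = 0.1423 m^3. 1 hectare = 10000 m^2, so 0.2449 hectare = 0.2449 * 10000 = 2449 m^2. Combine: 0.1423 m^3 / 2449 m^2 = 5.8105349e-05 m. 1 point = 0.00035277778 m, so 5.8105349e-05 m = 5.8105349e-05 / 0.00035277778 = 0.16470808 point ≈ 0.1647 point (4 s.f.). Final answer: 0.1647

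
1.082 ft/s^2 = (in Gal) 32.98. Check: 1 ft/s^2 = 0.3048 m/s^2, so 1.082 ft/s^2 = 1.082 * 0.3048 = 0.3297936 m/s^2. 1 Gal = 0.01 m/s^2, so 0.3297936 m/s^2 = 0.3297936 / 0.01 = 32.97936 Gal ≈ 32.98 Gal (4 s.f.).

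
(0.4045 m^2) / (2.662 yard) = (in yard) 0.1817. Check: 0.4045 m^2 is already in m^2. 1 yard = 0.9144 m, so 2.662 yard = 2.662 * 0.9144 = 2.4341328 m. Combine: 0.4045 m^2 / 2.4341328 m = 0.16617828 m. 1 yard = 0.9144 m, so 0.16617828 m = 0.16617828 / 0.9144 = 0.18173478 yard ≈ 0.1817 yard (4 s.f.).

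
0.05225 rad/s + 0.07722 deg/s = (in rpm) 0.5118. Check: 0.05225 rad/s is already in rad/s. 1 deg/s = 0.017453293 rad/s, so 0.07722 deg/s = 0.07722 * 0.017453293 = 0.0013477432 rad/s. Sum: 0.05225 + 0.0013477432 = 0.053597743 rad/s. 1 rpm = 0.10471976 rad/s, so 0.053597743 rad/s = 0.053597743 / 0.10471976 = 0.51182075 rpm ≈ 0.5118 rpm (4 s.f.).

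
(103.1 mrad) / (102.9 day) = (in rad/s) 1.16e-08. Check: 1 mrad = 0.001 rad, so 103.1 mrad = 103.1 * 0.001 = 0.1031 rad. 1 day = 86400 s, so 102.9 day = 102.9 * 86400 = 8890560 s. Combine: 0.1031 rad / 8890560 s = 1.159657e-08 rad/s. Result: 1.159657e-08 rad/s ≈ 1.16e-08 rad/s (4 s.f.).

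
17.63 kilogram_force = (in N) 1 kilogram_force = 9.80665 N, so 17.63 kilogram_force = 17.63 * 9.80665 = 172.89124 N. Result: 172.89124 N ≈ 172.9 N (4 s.f.). Final answer: 172.9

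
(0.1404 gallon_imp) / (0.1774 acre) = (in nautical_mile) 1 gallon_imp = 0.00454609 m^3, so 0.1404 gallon_imp = 0.1404 * 0.00454609 = 0.00063827104 m^3. 1 acre = 4046.8564 m^2, so 0.1774 acre = 0.1774 * 4046.8564 = 717.91233 m^2. Combine: 0.00063827104 m^3 / 717.91233 m^2 = 8.8906543e-07 m. 1 nautical_mile = 1852 m, so 8.8906543e-07 m = 8.8906543e-07 / 1852 = 4.8005693e-10 nautical_mile ≈ 4.801e-10 nautical_mile (4 s.f.). Final answer: 4.801e-10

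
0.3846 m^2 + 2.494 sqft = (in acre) 0.0001523. Check: 0.3846 m^2 is already in m^2. 1 sqft = 0.09290304 m^2, so 2.494 sqft = 2.494 * 0.09290304 = 0.23170018 m^2. Sum: 0.3846 + 0.23170018 = 0.61630018 m^2. 1 acre = 4046.8564 m^2, so 0.61630018 m^2 = 0.61630018 / 4046.8564 = 0.00015229109 acre ≈ 0.0001523 acre (4 s.f.).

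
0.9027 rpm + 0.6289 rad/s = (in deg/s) 41.45. Check: 1 rpm = 0.10471976 rad/s, so 0.9027 rpm = 0.9027 * 0.10471976 = 0.094530523 rad/s. 0.6289 rad/s is already in rad/s. Sum: 0.094530523 + 0.6289 = 0.72343052 rad/s. 1 deg/s = 0.017453293 rad/s, so 0.72343052 rad/s = 0.72343052 / 0.017453293 = 41.449516 deg/s ≈ 41.45 deg/s (4 s.f.).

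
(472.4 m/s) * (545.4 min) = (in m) 472.4 m/s is already in m/s. 1 min = 60 s, so 545.4 min = 545.4 * 60 = 32724 s. Combine: 472.4 m/s * 32724 s = 15458818 m. Result: 15458818 m ≈ 1.546e+07 m (4 s.f.). Final answer: 1.546e+07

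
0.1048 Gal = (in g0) 0.0001069. Check: 1 Gal = 0.01 m/s^2, so 0.1048 Gal = 0.1048 * 0.01 = 0.001048 m/s^2. 1 g0 = 9.80665 m/s^2, so 0.001048 m/s^2 = 0.001048 / 9.80665 = 0.00010686626 g0 ≈ 0.0001069 g0 (4 s.f.).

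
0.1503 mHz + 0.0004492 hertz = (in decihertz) 0.005995. Check: 1 mHz = 0.001 Hz, so 0.1503 mHz = 0.1503 * 0.001 = 0.0001503 Hz. 0.0004492 hertz = 0.0004492 Hz. Sum: 0.0001503 + 0.0004492 = 0.0005995 Hz. 1 decihertz = 0.1 Hz, so 0.0005995 Hz = 0.0005995 / 0.1 = 0.005995 decihertz.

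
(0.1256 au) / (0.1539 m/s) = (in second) 1.221e+11. Check: 1 au = 1.4959787e+11 m, so 0.1256 au = 0.1256 * 1.4959787e+11 = 1.8789493e+10 m. 0.1539 m/s is already in m/s. Combine: 1.8789493e+10 m / 0.1539 m/s = 1.2208897e+11 s. 1.2208897e+11 s = 1.2208897e+11 second ≈ 1.221e+11 second (4 s.f.).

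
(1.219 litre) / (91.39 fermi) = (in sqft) 1.436e+11. Check: 1 litre = 0.001 m^3, so 1.219 litre = 1.219 * 0.001 = 0.001219 m^3. 1 fermi = 1e-15 m, so 91.39 fermi = 91.39 * 1e-15 = 9.139e-14 m. Combine: 0.001219 m^3 / 9.139e-14 m = 1.333844e+10 m^2. 1 sqft = 0.09290304 m^2, so 1.333844e+10 m^2 = 1.333844e+10 / 0.09290304 = 1.4357377e+11 sqft ≈ 1.436e+11 sqft (4 s.f.).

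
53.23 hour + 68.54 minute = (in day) 2.266. Check: 1 hour = 3600 s, so 53.23 hour = 53.23 * 3600 = 191628 s. 1 minute = 60 s, so 68.54 minute = 68.54 * 60 = 4112.4 s. Sum: 191628 + 4112.4 = 195740.4 s. 1 day = 86400 s, so 195740.4 s = 195740.4 / 86400 = 2.2655139 day ≈ 2.266 day (4 s.f.).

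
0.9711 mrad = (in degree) 0.05564. Check: 1 mrad = 0.001 rad, so 0.9711 mrad = 0.9711 * 0.001 = 0.0009711 rad. 1 degree = 0.017453293 rad, so 0.0009711 rad = 0.0009711 / 0.017453293 = 0.055639931 degree ≈ 0.05564 degree (4 s.f.).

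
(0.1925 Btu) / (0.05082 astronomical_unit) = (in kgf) 2.724e-09. Check: 1 Btu = 1055.0559 J, so 0.1925 Btu = 0.1925 * 1055.0559 = 203.09825 J. 1 astronomical_unit = 1.4959787e+11 m, so 0.05082 astronomical_unit = 0.05082 * 1.4959787e+11 = 7.6025638e+09 m. Combine: 203.09825 J / 7.6025638e+09 m = 2.6714442e-08 N. 1 kgf = 9.80665 N, so 2.6714442e-08 N = 2.6714442e-08 / 9.80665 = 2.724115e-09 kgf ≈ 2.724e-09 kgf (4 s.f.).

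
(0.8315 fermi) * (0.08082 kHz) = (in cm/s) 1 fermi = 1e-15 m, so 0.8315 fermi = 0.8315 * 1e-15 = 8.315e-16 m. 1 kHz = 1000 Hz, so 0.08082 kHz = 0.08082 * 1000 = 80.82 Hz. Combine: 8.315e-16 m * 80.82 Hz = 6.720183e-14 m/s. 1 cm/s = 0.01 m/s, so 6.720183e-14 m/s = 6.720183e-14 / 0.01 = 6.720183e-12 cm/s ≈ 6.72e-12 cm/s (4 s.f.). Final answer: 6.72e-12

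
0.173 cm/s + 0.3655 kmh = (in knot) 1 cm/s = 0.01 m/s, so 0.173 cm/s = 0.173 * 0.01 = 0.00173 m/s. 1 kmh = 0.27777778 m/s, so 0.3655 kmh = 0.3655 * 0.27777778 = 0.10152778 m/s. Sum: 0.00173 + 0.10152778 = 0.10325778 m/s. 1 knot = 0.51444444 m/s, so 0.10325778 m/s = 0.10325778 / 0.51444444 = 0.20071706 knot ≈ 0.2007 knot (4 s.f.). Final answer: 0.2007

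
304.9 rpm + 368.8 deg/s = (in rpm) 1 rpm = 0.10471976 rad/s, so 304.9 rpm = 304.9 * 0.10471976 = 31.929053 rad/s. 1 deg/s = 0.017453293 rad/s, so 368.8 deg/s = 368.8 * 0.017453293 = 6.4367743 rad/s. Sum: 31.929053 + 6.4367743 = 38.365828 rad/s. 1 rpm = 0.10471976 rad/s, so 38.365828 rad/s = 38.365828 / 0.10471976 = 366.36667 rpm ≈ 366.4 rpm (4 s.f.). Final answer: 366.4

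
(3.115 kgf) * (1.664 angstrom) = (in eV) 1 kgf = 9.80665 N, so 3.115 kgf = 3.115 * 9.80665 = 30.547715 N. 1 angstrom = 1e-10 m, so 1.664 angstrom = 1.664 * 1e-10 = 1.664e-10 m. Combine: 30.547715 N * 1.664e-10 m = 5.0831397e-09 J. 1 eV = 1.6021766e-19 J, so 5.0831397e-09 J = 5.0831397e-09 / 1.6021766e-19 = 3.1726463e+10 eV ≈ 3.173e+10 eV (4 s.f.). Final answer: 3.173e+10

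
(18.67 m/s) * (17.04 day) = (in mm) 18.67 m/s is already in m/s. 1 day = 86400 s, so 17.04 day = 17.04 * 86400 = 1472256 s. Combine: 18.67 m/s * 1472256 s = 27487020 m. 1 mm = 0.001 m, so 27487020 m = 27487020 / 0.001 = 2.748702e+10 mm ≈ 2.749e+10 mm (4 s.f.). Final answer: 2.749e+10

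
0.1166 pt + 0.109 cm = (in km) 1 pt = 0.00035277778 m, so 0.1166 pt = 0.1166 * 0.00035277778 = 4.1133889e-05 m. 1 cm = 0.01 m, so 0.109 cm = 0.109 * 0.01 = 0.00109 m. Sum: 4.1133889e-05 + 0.00109 = 0.0011311339 m. 1 km = 1000 m, so 0.0011311339 m = 0.0011311339 / 1000 = 1.1311339e-06 km ≈ 1.131e-06 km (4 s.f.). Final answer: 1.131e-06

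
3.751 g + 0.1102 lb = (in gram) 53.74. Check: 1 g = 0.001 kg, so 3.751 g = 3.751 * 0.001 = 0.003751 kg. 1 lb = 0.45359237 kg, so 0.1102 lb = 0.1102 * 0.45359237 = 0.049985879 kg. Sum: 0.003751 + 0.049985879 = 0.053736879 kg. 1 gram = 0.001 kg, so 0.053736879 kg = 0.053736879 / 0.001 = 53.736879 gram ≈ 53.74 gram (4 s.f.).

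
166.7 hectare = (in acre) 1 hectare = 10000 m^2, so 166.7 hectare = 166.7 * 10000 = 1667000 m^2. 1 acre = 4046.8564 m^2, so 1667000 m^2 = 1667000 / 4046.8564 = 411.92467 acre ≈ 411.9 acre (4 s.f.). Final answer: 411.9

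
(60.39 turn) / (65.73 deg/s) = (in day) 1 turn = 6.2831853 rad, so 60.39 turn = 60.39 * 6.2831853 = 379.44156 rad. 1 deg/s = 0.017453293 rad/s, so 65.73 deg/s = 65.73 * 0.017453293 = 1.1472049 rad/s. Combine: 379.44156 rad / 1.1472049 rad/s = 330.75308 s. 1 day = 86400 s, so 330.75308 s = 330.75308 / 86400 = 0.0038281607 day ≈ 0.003828 day (4 s.f.). Final answer: 0.003828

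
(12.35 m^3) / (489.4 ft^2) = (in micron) 2.716e+05. Check: 12.35 m^3 is already in m^3. 1 ft^2 = 0.09290304 m^2, so 489.4 ft^2 = 489.4 * 0.09290304 = 45.466748 m^2. Combine: 12.35 m^3 / 45.466748 m^2 = 0.27162708 m. 1 micron = 1e-06 m, so 0.27162708 m = 0.27162708 / 1e-06 = 271627.08 micron ≈ 2.716e+05 micron (4 s.f.).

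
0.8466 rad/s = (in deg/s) 1 deg/s = 0.017453293 rad/s, so 0.8466 rad/s = 0.8466 / 0.017453293 = 48.506607 deg/s ≈ 48.51 deg/s (4 s.f.). Final answer: 48.51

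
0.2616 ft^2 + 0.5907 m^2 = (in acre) 0.000152. Check: 1 ft^2 = 0.09290304 m^2, so 0.2616 ft^2 = 0.2616 * 0.09290304 = 0.024303435 m^2. 0.5907 m^2 is already in m^2. Sum: 0.024303435 + 0.5907 = 0.61500344 m^2. 1 acre = 4046.8564 m^2, so 0.61500344 m^2 = 0.61500344 / 4046.8564 = 0.00015197066 acre ≈ 0.000152 acre (4 s.f.).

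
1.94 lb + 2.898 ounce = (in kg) 1 lb = 0.45359237 kg, so 1.94 lb = 1.94 * 0.45359237 = 0.8799692 kg. 1 ounce = 0.028349523 kg, so 2.898 ounce = 2.898 * 0.028349523 = 0.082156918 kg. Sum: 0.8799692 + 0.082156918 = 0.96212612 kg. Result: 0.96212612 kg ≈ 0.9621 kg (4 s.f.). Final answer: 0.9621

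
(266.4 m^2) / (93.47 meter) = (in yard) 3.117. Check: 266.4 m^2 is already in m^2. 93.47 meter = 93.47 m. Combine: 266.4 m^2 / 93.47 m = 2.8501123 m. 1 yard = 0.9144 m, so 2.8501123 m = 2.8501123 / 0.9144 = 3.1169208 yard ≈ 3.117 yard (4 s.f.).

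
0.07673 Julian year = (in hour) 1 Julian year = 31557600 s, so 0.07673 Julian year = 0.07673 * 31557600 = 2421414.6 s. 1 hour = 3600 s, so 2421414.6 s = 2421414.6 / 3600 = 672.61518 hour ≈ 672.6 hour (4 s.f.). Final answer: 672.6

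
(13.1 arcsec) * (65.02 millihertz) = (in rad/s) 4.129e-06. Check: 1 arcsec = 4.8481368e-06 rad, so 13.1 arcsec = 13.1 * 4.8481368e-06 = 6.3510592e-05 rad. 1 millihertz = 0.001 Hz, so 65.02 millihertz = 65.02 * 0.001 = 0.06502 Hz. Combine: 6.3510592e-05 rad * 0.06502 Hz = 4.1294587e-06 rad/s. Result: 4.1294587e-06 rad/s ≈ 4.129e-06 rad/s (4 s.f.).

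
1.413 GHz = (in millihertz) 1 GHz = 1e+09 Hz, so 1.413 GHz = 1.413 * 1e+09 = 1.413e+09 Hz. 1 millihertz = 0.001 Hz, so 1.413e+09 Hz = 1.413e+09 / 0.001 = 1.413e+12 millihertz. Final answer: 1.413e+12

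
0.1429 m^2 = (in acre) 3.531e-05. Check: 1 acre = 4046.8564 m^2, so 0.1429 m^2 = 0.1429 / 4046.8564 = 3.5311359e-05 acre ≈ 3.531e-05 acre (4 s.f.).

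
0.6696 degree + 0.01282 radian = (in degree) 1.404. Check: 1 degree = 0.017453293 rad, so 0.6696 degree = 0.6696 * 0.017453293 = 0.011686725 rad. 0.01282 radian = 0.01282 rad. Sum: 0.011686725 + 0.01282 = 0.024506725 rad. 1 degree = 0.017453293 rad, so 0.024506725 rad = 0.024506725 / 0.017453293 = 1.4041319 degree ≈ 1.404 degree (4 s.f.).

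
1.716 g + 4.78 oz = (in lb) 1 g = 0.001 kg, so 1.716 g = 1.716 * 0.001 = 0.001716 kg. 1 oz = 0.028349523 kg, so 4.78 oz = 4.78 * 0.028349523 = 0.13551072 kg. Sum: 0.001716 + 0.13551072 = 0.13722672 kg. 1 lb = 0.45359237 kg, so 0.13722672 kg = 0.13722672 / 0.45359237 = 0.30253313 lb ≈ 0.3025 lb (4 s.f.). Final answer: 0.3025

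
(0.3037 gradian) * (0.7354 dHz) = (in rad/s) 1 gradian = 0.015707963 rad, so 0.3037 gradian = 0.3037 * 0.015707963 = 0.0047705084 rad. 1 dHz = 0.1 Hz, so 0.7354 dHz = 0.7354 * 0.1 = 0.07354 Hz. Combine: 0.0047705084 rad * 0.07354 Hz = 0.00035082319 rad/s. Result: 0.00035082319 rad/s ≈ 0.0003508 rad/s (4 s.f.). Final answer: 0.0003508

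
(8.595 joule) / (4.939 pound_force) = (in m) 0.3912. Check: 8.595 joule = 8.595 J. 1 pound_force = 4.4482216 N, so 4.939 pound_force = 4.939 * 4.4482216 = 21.969767 N. Combine: 8.595 J / 21.969767 N = 0.39121945 m. Result: 0.39121945 m ≈ 0.3912 m (4 s.f.).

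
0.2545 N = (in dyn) 2.545e+04. Check: 1 dyn = 1e-05 N, so 0.2545 N = 0.2545 / 1e-05 = 25450 dyn ≈ 2.545e+04 dyn (4 s.f.).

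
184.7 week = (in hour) 1 week = 604800 s, so 184.7 week = 184.7 * 604800 = 1.1170656e+08 s. 1 hour = 3600 s, so 1.1170656e+08 s = 1.1170656e+08 / 3600 = 31029.6 hour ≈ 3.103e+04 hour (4 s.f.). Final answer: 3.103e+04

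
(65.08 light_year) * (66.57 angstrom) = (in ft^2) 1 light_year = 9.4607305e+15 m, so 65.08 light_year = 65.08 * 9.4607305e+15 = 6.1570434e+17 m. 1 angstrom = 1e-10 m, so 66.57 angstrom = 66.57 * 1e-10 = 6.657e-09 m. Combine: 6.1570434e+17 m * 6.657e-09 m = 4.0987438e+09 m^2. 1 ft^2 = 0.09290304 m^2, so 4.0987438e+09 m^2 = 4.0987438e+09 / 0.09290304 = 4.4118511e+10 ft^2 ≈ 4.412e+10 ft^2 (4 s.f.). Final answer: 4.412e+10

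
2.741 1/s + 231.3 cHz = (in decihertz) 50.54. Check: 2.741 1/s = 2.741 Hz. 1 cHz = 0.01 Hz, so 231.3 cHz = 231.3 * 0.01 = 2.313 Hz. Sum: 2.741 + 2.313 = 5.054 Hz. 1 decihertz = 0.1 Hz, so 5.054 Hz = 5.054 / 0.1 = 50.54 decihertz.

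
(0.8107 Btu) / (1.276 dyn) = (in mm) 1 Btu = 1055.0559 J, so 0.8107 Btu = 0.8107 * 1055.0559 = 855.33378 J. 1 dyn = 1e-05 N, so 1.276 dyn = 1.276 * 1e-05 = 1.276e-05 N. Combine: 855.33378 J / 1.276e-05 N = 67032428 m. 1 mm = 0.001 m, so 67032428 m = 67032428 / 0.001 = 6.7032428e+10 mm ≈ 6.703e+10 mm (4 s.f.). Final answer: 6.703e+10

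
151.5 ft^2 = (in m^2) 14.07. Check: 1 ft^2 = 0.09290304 m^2, so 151.5 ft^2 = 151.5 * 0.09290304 = 14.074811 m^2. Result: 14.074811 m^2 ≈ 14.07 m^2 (4 s.f.).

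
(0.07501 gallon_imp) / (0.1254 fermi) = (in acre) 1 gallon_imp = 0.00454609 m^3, so 0.07501 gallon_imp = 0.07501 * 0.00454609 = 0.00034100221 m^3. 1 fermi = 1e-15 m, so 0.1254 fermi = 0.1254 * 1e-15 = 1.254e-16 m. Combine: 0.00034100221 m^3 / 1.254e-16 m = 2.7193159e+12 m^2. 1 acre = 4046.8564 m^2, so 2.7193159e+12 m^2 = 2.7193159e+12 / 4046.8564 = 6.7195759e+08 acre ≈ 6.72e+08 acre (4 s.f.). Final answer: 6.72e+08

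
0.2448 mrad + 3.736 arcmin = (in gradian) 1 mrad = 0.001 rad, so 0.2448 mrad = 0.2448 * 0.001 = 0.0002448 rad. 1 arcmin = 0.00029088821 rad, so 3.736 arcmin = 3.736 * 0.00029088821 = 0.0010867583 rad. Sum: 0.0002448 + 0.0010867583 = 0.0013315583 rad. 1 gradian = 0.015707963 rad, so 0.0013315583 rad = 0.0013315583 / 0.015707963 = 0.084769637 gradian ≈ 0.08477 gradian (4 s.f.). Final answer: 0.08477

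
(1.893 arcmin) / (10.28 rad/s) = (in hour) 1 arcmin = 0.00029088821 rad, so 1.893 arcmin = 1.893 * 0.00029088821 = 0.00055065138 rad. 10.28 rad/s is already in rad/s. Combine: 0.00055065138 rad / 10.28 rad/s = 5.3565309e-05 s. 1 hour = 3600 s, so 5.3565309e-05 s = 5.3565309e-05 / 3600 = 1.4879253e-08 hour ≈ 1.488e-08 hour (4 s.f.). Final answer: 1.488e-08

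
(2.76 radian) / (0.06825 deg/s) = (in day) 2.76 radian = 2.76 rad. 1 deg/s = 0.017453293 rad/s, so 0.06825 deg/s = 0.06825 * 0.017453293 = 0.0011911872 rad/s. Combine: 2.76 rad / 0.0011911872 rad/s = 2317.0161 s. 1 day = 86400 s, so 2317.0161 s = 2317.0161 / 86400 = 0.026817316 day ≈ 0.02682 day (4 s.f.). Final answer: 0.02682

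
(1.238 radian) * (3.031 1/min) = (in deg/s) 3.583. Check: 1.238 radian = 1.238 rad. 1 1/min = 0.016666667 Hz, so 3.031 1/min = 3.031 * 0.016666667 = 0.050516667 Hz. Combine: 1.238 rad * 0.050516667 Hz = 0.062539633 rad/s. 1 deg/s = 0.017453293 rad/s, so 0.062539633 rad/s = 0.062539633 / 0.017453293 = 3.583257 deg/s ≈ 3.583 deg/s (4 s.f.).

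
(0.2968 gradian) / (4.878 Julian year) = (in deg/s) 1 gradian = 0.015707963 rad, so 0.2968 gradian = 0.2968 * 0.015707963 = 0.0046621235 rad. 1 Julian year = 31557600 s, so 4.878 Julian year = 4.878 * 31557600 = 1.5393797e+08 s. Combine: 0.0046621235 rad / 1.5393797e+08 s = 3.0285728e-11 rad/s. 1 deg/s = 0.017453293 rad/s, so 3.0285728e-11 rad/s = 3.0285728e-11 / 0.017453293 = 1.7352444e-09 deg/s ≈ 1.735e-09 deg/s (4 s.f.). Final answer: 1.735e-09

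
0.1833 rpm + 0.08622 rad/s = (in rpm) 1.007. Check: 1 rpm = 0.10471976 rad/s, so 0.1833 rpm = 0.1833 * 0.10471976 = 0.019195131 rad/s. 0.08622 rad/s is already in rad/s. Sum: 0.019195131 + 0.08622 = 0.10541513 rad/s. 1 rpm = 0.10471976 rad/s, so 0.10541513 rad/s = 0.10541513 / 0.10471976 = 1.0066404 rpm ≈ 1.007 rpm (4 s.f.).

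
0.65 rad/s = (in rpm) 6.207. Check: 1 rpm = 0.10471976 rad/s, so 0.65 rad/s = 0.65 / 0.10471976 = 6.2070428 rpm ≈ 6.207 rpm (4 s.f.).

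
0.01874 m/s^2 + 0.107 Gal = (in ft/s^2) 0.06499. Check: 0.01874 m/s^2 is already in m/s^2. 1 Gal = 0.01 m/s^2, so 0.107 Gal = 0.107 * 0.01 = 0.00107 m/s^2. Sum: 0.01874 + 0.00107 = 0.01981 m/s^2. 1 ft/s^2 = 0.3048 m/s^2, so 0.01981 m/s^2 = 0.01981 / 0.3048 = 0.064993438 ft/s^2 ≈ 0.06499 ft/s^2 (4 s.f.).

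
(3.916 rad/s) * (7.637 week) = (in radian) 3.916 rad/s is already in rad/s. 1 week = 604800 s, so 7.637 week = 7.637 * 604800 = 4618857.6 s. Combine: 3.916 rad/s * 4618857.6 s = 18087446 rad. 18087446 rad = 18087446 radian ≈ 1.809e+07 radian (4 s.f.). Final answer: 1.809e+07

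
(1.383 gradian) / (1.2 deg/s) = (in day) 1.201e-05. Check: 1 gradian = 0.015707963 rad, so 1.383 gradian = 1.383 * 0.015707963 = 0.021724113 rad. 1 deg/s = 0.017453293 rad/s, so 1.2 deg/s = 1.2 * 0.017453293 = 0.020943951 rad/s. Combine: 0.021724113 rad / 0.020943951 rad/s = 1.03725 s. 1 day = 86400 s, so 1.03725 s = 1.03725 / 86400 = 1.2005208e-05 day ≈ 1.201e-05 day (4 s.f.).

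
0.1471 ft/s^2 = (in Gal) 4.484. Check: 1 ft/s^2 = 0.3048 m/s^2, so 0.1471 ft/s^2 = 0.1471 * 0.3048 = 0.04483608 m/s^2. 1 Gal = 0.01 m/s^2, so 0.04483608 m/s^2 = 0.04483608 / 0.01 = 4.483608 Gal ≈ 4.484 Gal (4 s.f.).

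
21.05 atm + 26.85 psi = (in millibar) 2.318e+04. Check: 1 atm = 101325 Pa, so 21.05 atm = 21.05 * 101325 = 2132891.2 Pa. 1 psi = 6894.7573 Pa, so 26.85 psi = 26.85 * 6894.7573 = 185124.23 Pa. Sum: 2132891.2 + 185124.23 = 2318015.5 Pa. 1 millibar = 100 Pa, so 2318015.5 Pa = 2318015.5 / 100 = 23180.155 millibar ≈ 2.318e+04 millibar (4 s.f.).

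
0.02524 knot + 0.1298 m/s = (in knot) 1 knot = 0.51444444 m/s, so 0.02524 knot = 0.02524 * 0.51444444 = 0.012984578 m/s. 0.1298 m/s is already in m/s. Sum: 0.012984578 + 0.1298 = 0.14278458 m/s. 1 knot = 0.51444444 m/s, so 0.14278458 m/s = 0.14278458 / 0.51444444 = 0.27755102 knot ≈ 0.2776 knot (4 s.f.). Final answer: 0.2776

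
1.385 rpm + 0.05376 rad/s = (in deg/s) 11.39. Check: 1 rpm = 0.10471976 rad/s, so 1.385 rpm = 1.385 * 0.10471976 = 0.14503686 rad/s. 0.05376 rad/s is already in rad/s. Sum: 0.14503686 + 0.05376 = 0.19879686 rad/s. 1 deg/s = 0.017453293 rad/s, so 0.19879686 rad/s = 0.19879686 / 0.017453293 = 11.390221 deg/s ≈ 11.39 deg/s (4 s.f.).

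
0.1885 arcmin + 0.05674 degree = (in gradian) 0.06654. Check: 1 arcmin = 0.00029088821 rad, so 0.1885 arcmin = 0.1885 * 0.00029088821 = 5.4832427e-05 rad. 1 degree = 0.017453293 rad, so 0.05674 degree = 0.05674 * 0.017453293 = 0.00099029982 rad. Sum: 5.4832427e-05 + 0.00099029982 = 0.0010451322 rad. 1 gradian = 0.015707963 rad, so 0.0010451322 rad = 0.0010451322 / 0.015707963 = 0.066535185 gradian ≈ 0.06654 gradian (4 s.f.).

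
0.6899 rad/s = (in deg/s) 1 deg/s = 0.017453293 rad/s, so 0.6899 rad/s = 0.6899 / 0.017453293 = 39.528358 deg/s ≈ 39.53 deg/s (4 s.f.). Final answer: 39.53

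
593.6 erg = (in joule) 5.936e-05. Check: 1 erg = 1e-07 J, so 593.6 erg = 593.6 * 1e-07 = 5.936e-05 J. 5.936e-05 J = 5.936e-05 joule.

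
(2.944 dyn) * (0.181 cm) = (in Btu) 1 dyn = 1e-05 N, so 2.944 dyn = 2.944 * 1e-05 = 2.944e-05 N. 1 cm = 0.01 m, so 0.181 cm = 0.181 * 0.01 = 0.00181 m. Combine: 2.944e-05 N * 0.00181 m = 5.32864e-08 J. 1 Btu = 1055.0559 J, so 5.32864e-08 J = 5.32864e-08 / 1055.0559 = 5.0505762e-11 Btu ≈ 5.051e-11 Btu (4 s.f.). Final answer: 5.051e-11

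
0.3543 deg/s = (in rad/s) 0.006184. Check: 1 deg/s = 0.017453293 rad/s, so 0.3543 deg/s = 0.3543 * 0.017453293 = 0.0061837015 rad/s. Result: 0.0061837015 rad/s ≈ 0.006184 rad/s (4 s.f.).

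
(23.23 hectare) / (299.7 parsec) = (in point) 7.121e-11. Check: 1 hectare = 10000 m^2, so 23.23 hectare = 23.23 * 10000 = 232300 m^2. 1 parsec = 3.0856776e+16 m, so 299.7 parsec = 299.7 * 3.0856776e+16 = 9.2477757e+18 m. Combine: 232300 m^2 / 9.2477757e+18 m = 2.5119554e-14 m. 1 point = 0.00035277778 m, so 2.5119554e-14 m = 2.5119554e-14 / 0.00035277778 = 7.1205035e-11 point ≈ 7.121e-11 point (4 s.f.).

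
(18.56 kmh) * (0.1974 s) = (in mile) 1 kmh = 0.27777778 m/s, so 18.56 kmh = 18.56 * 0.27777778 = 5.1555556 m/s. 0.1974 s is already in s. Combine: 5.1555556 m/s * 0.1974 s = 1.0177067 m. 1 mile = 1609.344 m, so 1.0177067 m = 1.0177067 / 1609.344 = 0.0006323736 mile ≈ 0.0006324 mile (4 s.f.). Final answer: 0.0006324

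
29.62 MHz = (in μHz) 1 MHz = 1000000 Hz, so 29.62 MHz = 29.62 * 1000000 = 29620000 Hz. 1 μHz = 1e-06 Hz, so 29620000 Hz = 29620000 / 1e-06 = 2.962e+13 μHz. Final answer: 2.962e+13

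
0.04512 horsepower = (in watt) 1 horsepower = 745.69987 W, so 0.04512 horsepower = 0.04512 * 745.69987 = 33.645978 W. 33.645978 W = 33.645978 watt ≈ 33.65 watt (4 s.f.). Final answer: 33.65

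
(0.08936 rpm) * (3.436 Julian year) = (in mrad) 1.015e+09. Check: 1 rpm = 0.10471976 rad/s, so 0.08936 rpm = 0.08936 * 0.10471976 = 0.0093577573 rad/s. 1 Julian year = 31557600 s, so 3.436 Julian year = 3.436 * 31557600 = 1.0843191e+08 s. Combine: 0.0093577573 rad/s * 1.0843191e+08 s = 1014679.5 rad. 1 mrad = 0.001 rad, so 1014679.5 rad = 1014679.5 / 0.001 = 1.0146795e+09 mrad ≈ 1.015e+09 mrad (4 s.f.).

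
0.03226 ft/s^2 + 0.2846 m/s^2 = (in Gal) 1 ft/s^2 = 0.3048 m/s^2, so 0.03226 ft/s^2 = 0.03226 * 0.3048 = 0.009832848 m/s^2. 0.2846 m/s^2 is already in m/s^2. Sum: 0.009832848 + 0.2846 = 0.29443285 m/s^2. 1 Gal = 0.01 m/s^2, so 0.29443285 m/s^2 = 0.29443285 / 0.01 = 29.443285 Gal ≈ 29.44 Gal (4 s.f.). Final answer: 29.44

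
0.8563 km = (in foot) 1 km = 1000 m, so 0.8563 km = 0.8563 * 1000 = 856.3 m. 1 foot = 0.3048 m, so 856.3 m = 856.3 / 0.3048 = 2809.3832 foot ≈ 2809 foot (4 s.f.). Final answer: 2809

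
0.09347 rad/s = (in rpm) 1 rpm = 0.10471976 rad/s, so 0.09347 rad/s = 0.09347 / 0.10471976 = 0.89257275 rpm ≈ 0.8926 rpm (4 s.f.). Final answer: 0.8926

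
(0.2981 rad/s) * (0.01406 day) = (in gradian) 2.305e+04. Check: 0.2981 rad/s is already in rad/s. 1 day = 86400 s, so 0.01406 day = 0.01406 * 86400 = 1214.784 s. Combine: 0.2981 rad/s * 1214.784 s = 362.12711 rad. 1 gradian = 0.015707963 rad, so 362.12711 rad = 362.12711 / 0.015707963 = 23053.728 gradian ≈ 2.305e+04 gradian (4 s.f.).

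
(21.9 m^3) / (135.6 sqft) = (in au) 1.162e-11. Check: 21.9 m^3 is already in m^3. 1 sqft = 0.09290304 m^2, so 135.6 sqft = 135.6 * 0.09290304 = 12.597652 m^2. Combine: 21.9 m^3 / 12.597652 m^2 = 1.7384192 m. 1 au = 1.4959787e+11 m, so 1.7384192 m = 1.7384192 / 1.4959787e+11 = 1.1620614e-11 au ≈ 1.162e-11 au (4 s.f.).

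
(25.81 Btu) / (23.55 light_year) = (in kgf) 1.246e-14. Check: 1 Btu = 1055.0559 J, so 25.81 Btu = 25.81 * 1055.0559 = 27230.992 J. 1 light_year = 9.4607305e+15 m, so 23.55 light_year = 23.55 * 9.4607305e+15 = 2.228002e+17 m. Combine: 27230.992 J / 2.228002e+17 m = 1.2222157e-13 N. 1 kgf = 9.80665 N, so 1.2222157e-13 N = 1.2222157e-13 / 9.80665 = 1.2463132e-14 kgf ≈ 1.246e-14 kgf (4 s.f.).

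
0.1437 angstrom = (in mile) 1 angstrom = 1e-10 m, so 0.1437 angstrom = 0.1437 * 1e-10 = 1.437e-11 m. 1 mile = 1609.344 m, so 1.437e-11 m = 1.437e-11 / 1609.344 = 8.929104e-15 mile ≈ 8.929e-15 mile (4 s.f.). Final answer: 8.929e-15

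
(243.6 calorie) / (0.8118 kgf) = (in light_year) 1.353e-14. Check: 1 calorie = 4.184 J, so 243.6 calorie = 243.6 * 4.184 = 1019.2224 J. 1 kgf = 9.80665 N, so 0.8118 kgf = 0.8118 * 9.80665 = 7.9610385 N. Combine: 1019.2224 J / 7.9610385 N = 128.02631 m. 1 light_year = 9.4607305e+15 m, so 128.02631 m = 128.02631 / 9.4607305e+15 = 1.3532392e-14 light_year ≈ 1.353e-14 light_year (4 s.f.).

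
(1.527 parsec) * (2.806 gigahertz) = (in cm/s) 1 parsec = 3.0856776e+16 m, so 1.527 parsec = 1.527 * 3.0856776e+16 = 4.7118297e+16 m. 1 gigahertz = 1e+09 Hz, so 2.806 gigahertz = 2.806 * 1e+09 = 2.806e+09 Hz. Combine: 4.7118297e+16 m * 2.806e+09 Hz = 1.3221394e+26 m/s. 1 cm/s = 0.01 m/s, so 1.3221394e+26 m/s = 1.3221394e+26 / 0.01 = 1.3221394e+28 cm/s ≈ 1.322e+28 cm/s (4 s.f.). Final answer: 1.322e+28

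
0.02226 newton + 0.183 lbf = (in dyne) 8.363e+04. Check: 0.02226 newton = 0.02226 N. 1 lbf = 4.4482216 N, so 0.183 lbf = 0.183 * 4.4482216 = 0.81402456 N. Sum: 0.02226 + 0.81402456 = 0.83628456 N. 1 dyne = 1e-05 N, so 0.83628456 N = 0.83628456 / 1e-05 = 83628.456 dyne ≈ 8.363e+04 dyne (4 s.f.).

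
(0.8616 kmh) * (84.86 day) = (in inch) 1 kmh = 0.27777778 m/s, so 0.8616 kmh = 0.8616 * 0.27777778 = 0.23933333 m/s. 1 day = 86400 s, so 84.86 day = 84.86 * 86400 = 7331904 s. Combine: 0.23933333 m/s * 7331904 s = 1754769 m. 1 inch = 0.0254 m, so 1754769 m = 1754769 / 0.0254 = 69085395 inch ≈ 6.909e+07 inch (4 s.f.). Final answer: 6.909e+07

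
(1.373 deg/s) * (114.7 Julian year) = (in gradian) 5.522e+09. Check: 1 deg/s = 0.017453293 rad/s, so 1.373 deg/s = 1.373 * 0.017453293 = 0.023963371 rad/s. 1 Julian year = 31557600 s, so 114.7 Julian year = 114.7 * 31557600 = 3.6196567e+09 s. Combine: 0.023963371 rad/s * 3.6196567e+09 s = 86739176 rad. 1 gradian = 0.015707963 rad, so 86739176 rad = 86739176 / 0.015707963 = 5.5219874e+09 gradian ≈ 5.522e+09 gradian (4 s.f.).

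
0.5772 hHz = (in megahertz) 5.772e-05. Check: 1 hHz = 100 Hz, so 0.5772 hHz = 0.5772 * 100 = 57.72 Hz. 1 megahertz = 1000000 Hz, so 57.72 Hz = 57.72 / 1000000 = 5.772e-05 megahertz.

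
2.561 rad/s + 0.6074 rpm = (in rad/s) 2.625. Check: 2.561 rad/s is already in rad/s. 1 rpm = 0.10471976 rad/s, so 0.6074 rpm = 0.6074 * 0.10471976 = 0.063606779 rad/s. Sum: 2.561 + 0.063606779 = 2.6246068 rad/s. Result: 2.6246068 rad/s ≈ 2.625 rad/s (4 s.f.).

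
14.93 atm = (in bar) 15.13. Check: 1 atm = 101325 Pa, so 14.93 atm = 14.93 * 101325 = 1512782.2 Pa. 1 bar = 100000 Pa, so 1512782.2 Pa = 1512782.2 / 100000 = 15.127823 bar ≈ 15.13 bar (4 s.f.).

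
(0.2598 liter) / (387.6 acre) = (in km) 1.656e-13. Check: 1 liter = 0.001 m^3, so 0.2598 liter = 0.2598 * 0.001 = 0.0002598 m^3. 1 acre = 4046.8564 m^2, so 387.6 acre = 387.6 * 4046.8564 = 1568561.5 m^2. Combine: 0.0002598 m^3 / 1568561.5 m^2 = 1.6562946e-10 m. 1 km = 1000 m, so 1.6562946e-10 m = 1.6562946e-10 / 1000 = 1.6562946e-13 km ≈ 1.656e-13 km (4 s.f.).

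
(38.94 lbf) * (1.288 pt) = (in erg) 1 lbf = 4.4482216 N, so 38.94 lbf = 38.94 * 4.4482216 = 173.21375 N. 1 pt = 0.00035277778 m, so 1.288 pt = 1.288 * 0.00035277778 = 0.00045437778 m. Combine: 173.21375 N * 0.00045437778 m = 0.078704479 J. 1 erg = 1e-07 J, so 0.078704479 J = 0.078704479 / 1e-07 = 787044.79 erg ≈ 7.87e+05 erg (4 s.f.). Final answer: 7.87e+05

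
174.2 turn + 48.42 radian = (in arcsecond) 2.358e+08. Check: 1 turn = 6.2831853 rad, so 174.2 turn = 174.2 * 6.2831853 = 1094.5309 rad. 48.42 radian = 48.42 rad. Sum: 1094.5309 + 48.42 = 1142.9509 rad. 1 arcsecond = 4.8481368e-06 rad, so 1142.9509 rad = 1142.9509 / 4.8481368e-06 = 2.3575054e+08 arcsecond ≈ 2.358e+08 arcsecond (4 s.f.).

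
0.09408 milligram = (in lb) 1 milligram = 1e-06 kg, so 0.09408 milligram = 0.09408 * 1e-06 = 9.408e-08 kg. 1 lb = 0.45359237 kg, so 9.408e-08 kg = 9.408e-08 / 0.45359237 = 2.074109e-07 lb ≈ 2.074e-07 lb (4 s.f.). Final answer: 2.074e-07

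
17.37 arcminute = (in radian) 0.005053. Check: 1 arcminute = 0.00029088821 rad, so 17.37 arcminute = 17.37 * 0.00029088821 = 0.0050527282 rad. 0.0050527282 rad = 0.0050527282 radian ≈ 0.005053 radian (4 s.f.).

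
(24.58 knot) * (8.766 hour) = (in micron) 3.99e+11. Check: 1 knot = 0.51444444 m/s, so 24.58 knot = 24.58 * 0.51444444 = 12.645044 m/s. 1 hour = 3600 s, so 8.766 hour = 8.766 * 3600 = 31557.6 s. Combine: 12.645044 m/s * 31557.6 s = 399047.25 m. 1 micron = 1e-06 m, so 399047.25 m = 399047.25 / 1e-06 = 3.9904725e+11 micron ≈ 3.99e+11 micron (4 s.f.).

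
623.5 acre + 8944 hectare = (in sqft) 9.899e+08. Check: 1 acre = 4046.8564 m^2, so 623.5 acre = 623.5 * 4046.8564 = 2523215 m^2. 1 hectare = 10000 m^2, so 8944 hectare = 8944 * 10000 = 89440000 m^2. Sum: 2523215 + 89440000 = 91963215 m^2. 1 sqft = 0.09290304 m^2, so 91963215 m^2 = 91963215 / 0.09290304 = 9.8988381e+08 sqft ≈ 9.899e+08 sqft (4 s.f.).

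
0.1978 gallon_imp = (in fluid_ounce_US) 30.41. Check: 1 gallon_imp = 0.00454609 m^3, so 0.1978 gallon_imp = 0.1978 * 0.00454609 = 0.0008992166 m^3. 1 fluid_ounce_US = 2.957353e-05 m^3, so 0.0008992166 m^3 = 0.0008992166 / 2.957353e-05 = 30.406131 fluid_ounce_US ≈ 30.41 fluid_ounce_US (4 s.f.).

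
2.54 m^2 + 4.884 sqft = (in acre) 0.0007398. Check: 2.54 m^2 is already in m^2. 1 sqft = 0.09290304 m^2, so 4.884 sqft = 4.884 * 0.09290304 = 0.45373845 m^2. Sum: 2.54 + 0.45373845 = 2.9937384 m^2. 1 acre = 4046.8564 m^2, so 2.9937384 m^2 = 2.9937384 / 4046.8564 = 0.00073976888 acre ≈ 0.0007398 acre (4 s.f.).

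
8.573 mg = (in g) 0.008573. Check: 1 mg = 1e-06 kg, so 8.573 mg = 8.573 * 1e-06 = 8.573e-06 kg. 1 g = 0.001 kg, so 8.573e-06 kg = 8.573e-06 / 0.001 = 0.008573 g.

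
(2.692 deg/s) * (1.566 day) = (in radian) 1 deg/s = 0.017453293 rad/s, so 2.692 deg/s = 2.692 * 0.017453293 = 0.046984263 rad/s. 1 day = 86400 s, so 1.566 day = 1.566 * 86400 = 135302.4 s. Combine: 0.046984263 rad/s * 135302.4 s = 6357.0836 rad. 6357.0836 rad = 6357.0836 radian ≈ 6357 radian (4 s.f.). Final answer: 6357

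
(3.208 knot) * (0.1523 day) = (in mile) 13.49. Check: 1 knot = 0.51444444 m/s, so 3.208 knot = 3.208 * 0.51444444 = 1.6503378 m/s. 1 day = 86400 s, so 0.1523 day = 0.1523 * 86400 = 13158.72 s. Combine: 1.6503378 m/s * 13158.72 s = 21716.333 m. 1 mile = 1609.344 m, so 21716.333 m = 21716.333 / 1609.344 = 13.493904 mile ≈ 13.49 mile (4 s.f.).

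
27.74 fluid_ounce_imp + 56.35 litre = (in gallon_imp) 12.57. Check: 1 fluid_ounce_imp = 2.8413063e-05 m^3, so 27.74 fluid_ounce_imp = 27.74 * 2.8413063e-05 = 0.00078817835 m^3. 1 litre = 0.001 m^3, so 56.35 litre = 56.35 * 0.001 = 0.05635 m^3. Sum: 0.00078817835 + 0.05635 = 0.057138178 m^3. 1 gallon_imp = 0.00454609 m^3, so 0.057138178 m^3 = 0.057138178 / 0.00454609 = 12.568642 gallon_imp ≈ 12.57 gallon_imp (4 s.f.).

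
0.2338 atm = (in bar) 1 atm = 101325 Pa, so 0.2338 atm = 0.2338 * 101325 = 23689.785 Pa. 1 bar = 100000 Pa, so 23689.785 Pa = 23689.785 / 100000 = 0.23689785 bar ≈ 0.2369 bar (4 s.f.). Final answer: 0.2369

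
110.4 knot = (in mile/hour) 127. Check: 1 knot = 0.51444444 m/s, so 110.4 knot = 110.4 * 0.51444444 = 56.794667 m/s. 1 mile/hour = 0.44704 m/s, so 56.794667 m/s = 56.794667 / 0.44704 = 127.04605 mile/hour ≈ 127 mile/hour (4 s.f.).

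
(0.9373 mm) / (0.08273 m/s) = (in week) 1.873e-08. Check: 1 mm = 0.001 m, so 0.9373 mm = 0.9373 * 0.001 = 0.0009373 m. 0.08273 m/s is already in m/s. Combine: 0.0009373 m / 0.08273 m/s = 0.011329626 s. 1 week = 604800 s, so 0.011329626 s = 0.011329626 / 604800 = 1.8732848e-08 week ≈ 1.873e-08 week (4 s.f.).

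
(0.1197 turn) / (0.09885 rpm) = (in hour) 0.02018. Check: 1 turn = 6.2831853 rad, so 0.1197 turn = 0.1197 * 6.2831853 = 0.75209728 rad. 1 rpm = 0.10471976 rad/s, so 0.09885 rpm = 0.09885 * 0.10471976 = 0.010351548 rad/s. Combine: 0.75209728 rad / 0.010351548 rad/s = 72.655539 s. 1 hour = 3600 s, so 72.655539 s = 72.655539 / 3600 = 0.020182094 hour ≈ 0.02018 hour (4 s.f.).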